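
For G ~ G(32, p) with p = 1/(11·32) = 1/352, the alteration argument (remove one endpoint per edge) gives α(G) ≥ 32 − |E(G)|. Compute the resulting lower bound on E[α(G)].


E[|E(G)|] = C(32, 2)·p = 496 · (1/352) = 31/22.
E[α(G)] ≥ n − E[|E(G)|] = 32 − 31/22 = 673/22.
Numerically: ≈ 30.591.
(This is only a lower bound; the true E[α(G)] may be larger.)

E[α(G)] ≥ 673/22 ≈ 30.591.


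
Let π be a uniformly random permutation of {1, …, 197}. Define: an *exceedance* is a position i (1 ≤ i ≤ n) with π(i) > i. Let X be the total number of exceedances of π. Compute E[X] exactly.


Write X = Σ_{i=1}^{197} X_i, where X_i = 1_{π(i) > i}.
For each fixed i, π(i) is uniform over {1, …, 197} (marginal of a uniform permutation), so P[π(i) > i] = (n − i)/n. Summing: Σ_{i=1}^{197} (n − i)/n = (0 + 1 + … + 196)/197 = 197(197 − 1)/(2·197) = (197 − 1)/2.
Hence E[X] = Σ_{i=1}^{197} (197 − i)/197 = 98 ≈ 98.000000.

E[X] = 98 = 98.000000.


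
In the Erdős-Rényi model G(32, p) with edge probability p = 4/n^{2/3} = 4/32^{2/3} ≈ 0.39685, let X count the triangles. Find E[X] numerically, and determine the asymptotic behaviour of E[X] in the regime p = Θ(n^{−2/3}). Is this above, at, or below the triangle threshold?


Number of potential triangles: C(32, 3) = 4960.
Each occurs with probability p³ ≈ (0.39685)³ ≈ 6.2500000e-02.
By linearity: E[X] = C(32, 3)·p³ ≈ 4960 · 6.2500000e-02 ≈ 310.00000.
Since α = 2/3 < 1, p = c/n^{2/3} ≫ 1/n is above the triangle threshold p ~ 1/n. Asymptotically E[X] ~ (c³/6)·n^{3(1−α)} = (4³/6)·n^{1} → ∞; triangles are abundant w.h.p.

E[X] ≈ 310.00000; in regime p = Θ(1/n^{2/3}) E[X] diverges (above the triangle threshold p ~ 1/n).


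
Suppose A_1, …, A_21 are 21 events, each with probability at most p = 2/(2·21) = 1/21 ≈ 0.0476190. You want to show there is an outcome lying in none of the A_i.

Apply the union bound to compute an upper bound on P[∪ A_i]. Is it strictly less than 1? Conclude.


Union bound: P[∪_{i=1}^{21} A_i] ≤ Σ_i P[A_i] ≤ 21·p = 21·(1/21) = 1.
Numerically: 1 ≈ 1.0000000.
Is 1 < 1? NO.
Since the bound 1 is ≥ 1, the union bound is uninformative here; it does NOT by itself certify existence.

21·p = 1 ≈ 1.0000000; existence NOT certified by the union bound.


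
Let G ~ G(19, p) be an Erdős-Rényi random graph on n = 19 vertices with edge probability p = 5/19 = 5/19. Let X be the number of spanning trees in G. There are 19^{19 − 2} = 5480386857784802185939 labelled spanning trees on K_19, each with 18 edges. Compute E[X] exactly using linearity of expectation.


K_19 has 19^{19 − 2} = 5480386857784802185939 labelled spanning trees.
For each such spanning tree H, let X_H = 1 if all 18 edges of H are present in G. Then P[X_H = 1] = p^{18} = (5/19)^{18} = 3814697265625/104127350297911241532841.
By linearity of expectation: E[X] = Σ_H E[X_H] = 5480386857784802185939 · p^{18} = 5480386857784802185939 · 3814697265625/104127350297911241532841 = 3814697265625/19.
Numerically: E[X] ≈ 2.01e+11.

E[X] = 5480386857784802185939 · (5/19)^{18} = 3814697265625/19 ≈ 2.01e+11.


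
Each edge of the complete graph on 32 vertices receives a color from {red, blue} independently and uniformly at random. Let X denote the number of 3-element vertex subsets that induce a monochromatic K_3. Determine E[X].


Let X = Σ_S X_S over the C(32, 3) = 4960 subsets S of size 3, where X_S = 1 if the K_3 on S is monochromatic.
For a fixed S, the K_3 on S has C(3, 2) = 3 edges. P[all 3 edges red] = (1/2)^3, and likewise for blue, so P[monochromatic] = 2·(1/2)^3 = 2^{1 − 3} = 1/4.
Summing: E[X] = C(32, 3) · 2^{1 − 3} = 4960 · 1/4 = 1240.
Numerically: E[X] ≈ 1240.00000.

E[X] = C(32,3)·2^(1−C(3,2)) = 1240 ≈ 1240.00000.


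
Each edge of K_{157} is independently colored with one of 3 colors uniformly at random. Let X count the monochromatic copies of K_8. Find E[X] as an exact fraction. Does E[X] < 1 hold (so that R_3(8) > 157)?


E[X] = C(157, 8) · 3^{1 − 28} = 7637643295425 · 3^{−27} = 7637643295425/7625597484987.
As a reduced fraction: E[X] = 848627032825/847288609443 ≈ 1.0015797.
Is E[X] < 1? NO.
Since E[X] ≥ 1, the first-moment bound is inconclusive at n = 157; it does NOT by itself certify R_3(8) > 157.

E[X] = 848627032825/847288609443 ≈ 1.0015797; E[X] ≥ 1; first-moment method inconclusive here.


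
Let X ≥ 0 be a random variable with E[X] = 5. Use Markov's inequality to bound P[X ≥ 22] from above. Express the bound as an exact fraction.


μ = E[X] = 5, a = 22.
Markov: P[X ≥ 22] ≤ μ/a = (5)/22 = 5/22.
Numerically: ≈ 0.2273.
(Since a = 22 > μ = 5.0000, the bound 5/22 is < 1 and informative.)

P[X ≥ 22] ≤ 5/22 ≈ 0.2273.


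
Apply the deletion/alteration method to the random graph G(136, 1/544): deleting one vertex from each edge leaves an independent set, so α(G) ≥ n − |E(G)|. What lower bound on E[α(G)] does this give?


E[|E(G)|] = C(136, 2)·p = 9180 · (1/544) = 135/8.
E[α(G)] ≥ n − E[|E(G)|] = 136 − 135/8 = 953/8.
Numerically: ≈ 119.125.
(This is only a lower bound; the true E[α(G)] may be larger.)

E[α(G)] ≥ 953/8 ≈ 119.125.


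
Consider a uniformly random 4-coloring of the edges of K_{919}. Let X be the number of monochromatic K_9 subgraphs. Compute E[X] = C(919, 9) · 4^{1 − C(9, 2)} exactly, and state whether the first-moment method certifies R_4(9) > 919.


E[X] = C(919, 9) · 4^{1 − 36} = 1238828681639563077558 · 4^{−35} = 1238828681639563077558/1180591620717411303424.
As a reduced fraction: E[X] = 619414340819781538779/590295810358705651712 ≈ 1.049.
Is E[X] < 1? NO.
Since E[X] ≥ 1, the first-moment bound is inconclusive at n = 919; it does NOT by itself certify R_4(9) > 919.

E[X] = 619414340819781538779/590295810358705651712 ≈ 1.049; E[X] ≥ 1; first-moment method inconclusive here.


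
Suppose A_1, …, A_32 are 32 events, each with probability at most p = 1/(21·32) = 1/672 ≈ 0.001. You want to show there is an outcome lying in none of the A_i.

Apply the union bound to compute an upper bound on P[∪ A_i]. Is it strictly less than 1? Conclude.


Union bound: P[∪_{i=1}^{32} A_i] ≤ Σ_i P[A_i] ≤ 32·p = 32·(1/672) = 1/21.
Numerically: 1/21 ≈ 0.048.
Is 1/21 < 1? YES.
Since P[∪ A_i] ≤ 1/21 < 1, the complement has P[∩ A_i^c] ≥ 1 − 1/21 = 20/21 > 0, so some outcome avoids every A_i.

32·p = 1/21 ≈ 0.048; existence CERTIFIED by the union bound.


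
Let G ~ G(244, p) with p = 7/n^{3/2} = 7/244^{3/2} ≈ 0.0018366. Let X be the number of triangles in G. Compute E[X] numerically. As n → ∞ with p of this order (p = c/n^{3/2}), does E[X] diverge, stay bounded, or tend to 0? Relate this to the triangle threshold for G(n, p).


Number of potential triangles: C(244, 3) = 2391444.
Each occurs with probability p³ ≈ (0.0018366)³ ≈ 6.1949799e-09.
By linearity: E[X] = C(244, 3)·p³ ≈ 2391444 · 6.1949799e-09 ≈ 0.01481.
Since α = 3/2 > 1, p = c/n^{3/2} = o(1/n) is below the triangle threshold p ~ 1/n. Asymptotically E[X] ~ (c³/6)·n^{3(1−α)} = (7³/6)·n^{-1.5} → 0, so by Markov's inequality G has no triangles w.h.p.

E[X] ≈ 0.01481; in regime p = Θ(1/n^{3/2}) E[X] tends to 0 (below the triangle threshold p ~ 1/n).


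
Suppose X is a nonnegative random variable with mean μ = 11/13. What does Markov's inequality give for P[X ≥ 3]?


μ = E[X] = 11/13, a = 3.
Markov: P[X ≥ 3] ≤ μ/a = (11/13)/3 = 11/39.
Numerically: ≈ 0.2821.
(Since a = 3 > μ = 0.8462, the bound 11/39 is < 1 and informative.)

P[X ≥ 3] ≤ 11/39 ≈ 0.2821.


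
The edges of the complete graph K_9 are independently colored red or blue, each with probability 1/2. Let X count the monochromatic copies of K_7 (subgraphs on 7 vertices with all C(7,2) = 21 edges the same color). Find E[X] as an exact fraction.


Let X = Σ_S X_S over the C(9, 7) = 36 subsets S of size 7, where X_S = 1 if the K_7 on S is monochromatic.
For a fixed S, the K_7 on S has C(7, 2) = 21 edges. P[all 21 edges red] = (1/2)^21, and likewise for blue, so P[monochromatic] = 2·(1/2)^21 = 2^{1 − 21} = 1/1048576.
By linearity: E[X] = C(9, 7) · 2^{1 − 21} = 36 · 1/1048576 = 9/262144.
Numerically: E[X] ≈ 0.000034.

E[X] = C(9,7)·2^(1−C(7,2)) = 9/262144 ≈ 0.000034.


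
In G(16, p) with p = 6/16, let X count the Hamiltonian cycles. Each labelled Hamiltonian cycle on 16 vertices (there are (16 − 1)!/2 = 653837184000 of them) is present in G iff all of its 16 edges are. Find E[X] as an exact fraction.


K_16 has (16 − 1)!/2 = 653837184000 labelled Hamiltonian cycles.
For each such Hamiltonian cycle H, let X_H = 1 if all 16 edges of H are present in G. Then P[X_H = 1] = p^{16} = (3/8)^{16} = 43046721/281474976710656.
By linearity: E[X] = Σ_H E[X_H] = 653837184000 · p^{16} = 653837184000 · 43046721/281474976710656 = 27485885585032875/274877906944.
Numerically: E[X] ≈ 99993.1.

E[X] = 653837184000 · (3/8)^{16} = 27485885585032875/274877906944 ≈ 99993.1.


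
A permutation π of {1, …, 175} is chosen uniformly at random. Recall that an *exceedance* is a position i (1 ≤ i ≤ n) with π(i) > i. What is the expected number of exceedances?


Write X = Σ_{i=1}^{175} X_i, where X_i = 1_{π(i) > i}.
For each fixed i, π(i) is uniform over {1, …, 175} (marginal of a uniform permutation), so P[π(i) > i] = (n − i)/n. Summing: Σ_{i=1}^{175} (n − i)/n = (0 + 1 + … + 174)/175 = 175(175 − 1)/(2·175) = (175 − 1)/2.
Hence E[X] = Σ_{i=1}^{175} (175 − i)/175 = 87 ≈ 87.000.

E[X] = 87 = 87.000.


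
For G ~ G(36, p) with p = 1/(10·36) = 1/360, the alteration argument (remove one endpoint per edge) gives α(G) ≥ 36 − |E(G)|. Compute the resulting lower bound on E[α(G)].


E[|E(G)|] = C(36, 2)·p = 630 · (1/360) = 7/4.
E[α(G)] ≥ n − E[|E(G)|] = 36 − 7/4 = 137/4.
Numerically: ≈ 34.250000.
(This is only a lower bound; the true E[α(G)] may be larger.)

E[α(G)] ≥ 137/4 ≈ 34.250000.


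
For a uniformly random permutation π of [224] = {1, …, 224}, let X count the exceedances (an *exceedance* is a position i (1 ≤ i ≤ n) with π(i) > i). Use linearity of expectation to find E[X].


Write X = Σ_{i=1}^{224} X_i, where X_i = 1_{π(i) > i}.
For each fixed i, π(i) is uniform over {1, …, 224} (marginal of a uniform permutation), so P[π(i) > i] = (n − i)/n. Summing: Σ_{i=1}^{224} (n − i)/n = (0 + 1 + … + 223)/224 = 224(224 − 1)/(2·224) = (224 − 1)/2.
Hence E[X] = Σ_{i=1}^{224} (224 − i)/224 = 223/2 ≈ 111.500.

E[X] = 223/2 = 111.500.


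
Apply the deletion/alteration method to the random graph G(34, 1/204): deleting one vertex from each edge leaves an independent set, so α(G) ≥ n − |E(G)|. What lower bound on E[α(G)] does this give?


E[|E(G)|] = C(34, 2)·p = 561 · (1/204) = 11/4.
E[α(G)] ≥ n − E[|E(G)|] = 34 − 11/4 = 125/4.
Numerically: ≈ 31.2500.
(This is only a lower bound; the true E[α(G)] may be larger.)

E[α(G)] ≥ 125/4 ≈ 31.2500.


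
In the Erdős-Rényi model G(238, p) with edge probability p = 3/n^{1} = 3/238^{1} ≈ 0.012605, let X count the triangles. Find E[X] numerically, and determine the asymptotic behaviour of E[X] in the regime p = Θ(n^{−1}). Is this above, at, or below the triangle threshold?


Number of potential triangles: C(238, 3) = 2218636.
Each occurs with probability p³ ≈ (0.012605)³ ≈ 2.00277837e-06.
By linearity: E[X] = C(238, 3)·p³ ≈ 2218636 · 2.00277837e-06 ≈ 4.443436.
Here α = 1, so p = 3/n is exactly at the triangle threshold p ~ 1/n. Asymptotically E[X] → c³/6 = 3³/6 = 9/2 ≈ 4.500000, a bounded constant. In this regime the triangle count is asymptotically Poisson(c³/6).

E[X] ≈ 4.443436; in regime p = Θ(1/n^{1}) E[X] stays bounded (at the triangle threshold p ~ 1/n).


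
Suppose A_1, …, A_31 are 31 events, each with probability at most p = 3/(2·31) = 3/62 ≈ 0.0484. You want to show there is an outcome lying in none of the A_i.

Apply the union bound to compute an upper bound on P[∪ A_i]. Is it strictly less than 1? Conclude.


Union bound: P[∪_{i=1}^{31} A_i] ≤ Σ_i P[A_i] ≤ 31·p = 31·(3/62) = 3/2.
Numerically: 3/2 ≈ 1.5000.
Is 3/2 < 1? NO.
Since the bound 3/2 is ≥ 1, the union bound is uninformative here; it does NOT by itself certify existence.

31·p = 3/2 ≈ 1.5000; existence NOT certified by the union bound.


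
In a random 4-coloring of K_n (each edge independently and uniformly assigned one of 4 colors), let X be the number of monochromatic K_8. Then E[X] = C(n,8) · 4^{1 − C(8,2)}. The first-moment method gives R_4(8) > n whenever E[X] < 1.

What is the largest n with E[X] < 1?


We need C(n, 8) · 4^{1 − 28} < 1, i.e. C(n, 8) < 4^{28 − 1} = 18014398509481984.
Check values of n near the boundary:
  n = 405: C(405, 8) = 16745853821188050; 16745853821188050 < 18014398509481984? YES
  n = 406: C(406, 8) = 17082453897995850; 17082453897995850 < 18014398509481984? YES
  n = 407: C(407, 8) = 17424959239309050; 17424959239309050 < 18014398509481984? YES
  n = 408: C(408, 8) = 17773458424095231; 17773458424095231 < 18014398509481984? YES
  n = 409: C(409, 8) = 18128041135797879; 18128041135797879 < 18014398509481984? NO
The largest n with C(n, 8) < 18014398509481984 is n = 408 (where E[X] = 17773458424095231/18014398509481984 ≈ 0.9866). Hence R_4(8) > 408, i.e. R_4(8) ≥ 409.

Largest n = 408; hence R_4(8) > 408.


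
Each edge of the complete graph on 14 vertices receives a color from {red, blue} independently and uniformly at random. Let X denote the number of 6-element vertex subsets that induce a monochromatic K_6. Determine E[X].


Let X = Σ_S X_S over the C(14, 6) = 3003 subsets S of size 6, where X_S = 1 if the K_6 on S is monochromatic.
For a fixed S, the K_6 on S has C(6, 2) = 15 edges. P[all 15 edges red] = (1/2)^15, and likewise for blue, so P[monochromatic] = 2·(1/2)^15 = 2^{1 − 15} = 1/16384.
Summing: E[X] = C(14, 6) · 2^{1 − 15} = 3003 · 1/16384 = 3003/16384.
Numerically: E[X] ≈ 0.18329.

E[X] = C(14,6)·2^(1−C(6,2)) = 3003/16384 ≈ 0.18329.


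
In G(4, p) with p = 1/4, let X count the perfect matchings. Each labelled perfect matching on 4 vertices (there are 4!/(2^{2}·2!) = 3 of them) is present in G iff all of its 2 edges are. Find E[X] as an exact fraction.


K_4 has 4!/(2^{2}·2!) = 3 labelled perfect matchings.
For each such perfect matching H, let X_H = 1 if all 2 edges of H are present in G. Then P[X_H = 1] = p^{2} = (1/4)^{2} = 1/16.
By linearity of expectation: E[X] = Σ_H E[X_H] = 3 · p^{2} = 3 · 1/16 = 3/16.
Numerically: E[X] ≈ 0.1875.

E[X] = 3 · (1/4)^{2} = 3/16 ≈ 0.1875.


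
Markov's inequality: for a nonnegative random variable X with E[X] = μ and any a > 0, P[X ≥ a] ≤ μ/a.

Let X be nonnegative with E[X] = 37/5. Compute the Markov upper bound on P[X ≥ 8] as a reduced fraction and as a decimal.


μ = E[X] = 37/5, a = 8.
Markov: P[X ≥ 8] ≤ μ/a = (37/5)/8 = 37/40.
Numerically: ≈ 0.925000.
(Since a = 8 > μ = 7.400000, the bound 37/40 is < 1 and informative.)

P[X ≥ 8] ≤ 37/40 ≈ 0.925000.


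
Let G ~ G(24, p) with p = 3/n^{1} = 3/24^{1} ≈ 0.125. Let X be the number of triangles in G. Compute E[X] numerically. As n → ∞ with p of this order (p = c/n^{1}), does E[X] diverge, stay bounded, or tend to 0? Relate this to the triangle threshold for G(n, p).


Number of potential triangles: C(24, 3) = 2024.
Each occurs with probability p³ ≈ (0.125)³ ≈ 1.9531250e-03.
By linearity: E[X] = C(24, 3)·p³ ≈ 2024 · 1.9531250e-03 ≈ 3.95312.
Here α = 1, so p = 3/n is exactly at the triangle threshold p ~ 1/n. Asymptotically E[X] → c³/6 = 3³/6 = 9/2 ≈ 4.50000, a bounded constant. In this regime the triangle count is asymptotically Poisson(c³/6).

E[X] ≈ 3.95312; in regime p = Θ(1/n^{1}) E[X] stays bounded (at the triangle threshold p ~ 1/n).


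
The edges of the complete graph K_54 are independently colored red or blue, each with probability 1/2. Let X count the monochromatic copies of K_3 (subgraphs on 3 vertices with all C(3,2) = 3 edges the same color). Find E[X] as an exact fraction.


Let X = Σ_S X_S over the C(54, 3) = 24804 subsets S of size 3, where X_S = 1 if the K_3 on S is monochromatic.
For a fixed S, the K_3 on S has C(3, 2) = 3 edges. P[all 3 edges red] = (1/2)^3, and likewise for blue, so P[monochromatic] = 2·(1/2)^3 = 2^{1 − 3} = 1/4.
Summing: E[X] = C(54, 3) · 2^{1 − 3} = 24804 · 1/4 = 6201.
Numerically: E[X] ≈ 6201.000000.

E[X] = C(54,3)·2^(1−C(3,2)) = 6201 ≈ 6201.000000.


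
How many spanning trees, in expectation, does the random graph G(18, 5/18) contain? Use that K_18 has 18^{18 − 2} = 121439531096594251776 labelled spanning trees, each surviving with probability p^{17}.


K_18 has 18^{18 − 2} = 121439531096594251776 labelled spanning trees.
For each such spanning tree H, let X_H = 1 if all 17 edges of H are present in G. Then P[X_H = 1] = p^{17} = (5/18)^{17} = 762939453125/2185911559738696531968.
By linearity of expectation: E[X] = Σ_H E[X_H] = 121439531096594251776 · p^{17} = 121439531096594251776 · 762939453125/2185911559738696531968 = 762939453125/18.
Numerically: E[X] ≈ 4.24e+10.

E[X] = 121439531096594251776 · (5/18)^{17} = 762939453125/18 ≈ 4.24e+10.


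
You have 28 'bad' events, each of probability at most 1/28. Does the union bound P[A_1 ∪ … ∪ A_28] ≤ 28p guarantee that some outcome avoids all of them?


Union bound: P[∪_{i=1}^{28} A_i] ≤ Σ_i P[A_i] ≤ 28·p = 28·(1/28) = 1.
Numerically: 1 ≈ 1.0000.
Is 1 < 1? NO.
Since the bound 1 is ≥ 1, the union bound is uninformative here; it does NOT by itself certify existence.

28·p = 1 ≈ 1.0000; existence NOT certified by the union bound.


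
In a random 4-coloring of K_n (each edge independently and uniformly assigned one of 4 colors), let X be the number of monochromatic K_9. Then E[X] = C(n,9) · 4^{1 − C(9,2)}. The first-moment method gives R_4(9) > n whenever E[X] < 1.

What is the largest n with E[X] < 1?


We need C(n, 9) · 4^{1 − 36} < 1, i.e. C(n, 9) < 4^{36 − 1} = 1180591620717411303424.
Check values of n near the boundary:
  n = 913: C(913, 9) = 1167605542753639808390; 1167605542753639808390 < 1180591620717411303424? YES
  n = 914: C(914, 9) = 1179217089587653905932; 1179217089587653905932 < 1180591620717411303424? YES
  n = 915: C(915, 9) = 1190931166636537885130; 1190931166636537885130 < 1180591620717411303424? NO
The largest n with C(n, 9) < 1180591620717411303424 is n = 914 (where E[X] = 294804272396913476483/295147905179352825856 ≈ 0.999). Hence R_4(9) > 914, i.e. R_4(9) ≥ 915.

Largest n = 914; hence R_4(9) > 914.


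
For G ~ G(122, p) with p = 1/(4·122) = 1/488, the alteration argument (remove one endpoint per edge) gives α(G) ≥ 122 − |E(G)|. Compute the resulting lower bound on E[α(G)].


E[|E(G)|] = C(122, 2)·p = 7381 · (1/488) = 121/8.
E[α(G)] ≥ n − E[|E(G)|] = 122 − 121/8 = 855/8.
Numerically: ≈ 106.875000.
(This is only a lower bound; the true E[α(G)] may be larger.)

E[α(G)] ≥ 855/8 ≈ 106.875000.


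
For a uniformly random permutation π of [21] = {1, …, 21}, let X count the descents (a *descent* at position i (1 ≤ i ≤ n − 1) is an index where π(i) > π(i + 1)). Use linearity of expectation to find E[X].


Write X = Σ X_I over i = 1, …, 20, with X_I the indicator of one descent.
There are 20 indicators.
For each fixed i, the pair (π(i), π(i+1)) is a uniformly random ordered pair of distinct values from {1, …, 21}; by symmetry P[π(i) > π(i+1)] = 1/2.
By linearity: E[X] = 20 · (1/2) = (21 − 1) · (1/2) = 10 ≈ 10.000000.

E[X] = 10 = 10.000000.


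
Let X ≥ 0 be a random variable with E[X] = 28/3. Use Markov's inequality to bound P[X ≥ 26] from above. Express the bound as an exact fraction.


μ = E[X] = 28/3, a = 26.
Markov: P[X ≥ 26] ≤ μ/a = (28/3)/26 = 14/39.
Numerically: ≈ 0.358974.
(Since a = 26 > μ = 9.333333, the bound 14/39 is < 1 and informative.)

P[X ≥ 26] ≤ 14/39 ≈ 0.358974.


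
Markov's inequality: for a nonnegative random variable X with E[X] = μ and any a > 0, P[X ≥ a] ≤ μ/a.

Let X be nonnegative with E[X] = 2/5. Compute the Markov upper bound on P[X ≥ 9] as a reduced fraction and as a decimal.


μ = E[X] = 2/5, a = 9.
Markov: P[X ≥ 9] ≤ μ/a = (2/5)/9 = 2/45.
Numerically: ≈ 0.044.
(Since a = 9 > μ = 0.400, the bound 2/45 is < 1 and informative.)

P[X ≥ 9] ≤ 2/45 ≈ 0.044.


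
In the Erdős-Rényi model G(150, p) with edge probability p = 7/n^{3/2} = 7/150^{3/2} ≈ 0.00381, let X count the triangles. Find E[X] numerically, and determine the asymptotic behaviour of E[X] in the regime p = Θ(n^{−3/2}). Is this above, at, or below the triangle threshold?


Number of potential triangles: C(150, 3) = 551300.
Each occurs with probability p³ ≈ (0.00381)³ ≈ 5.53202e-08.
By linearity: E[X] = C(150, 3)·p³ ≈ 551300 · 5.53202e-08 ≈ 0.030.
Since α = 3/2 > 1, p = c/n^{3/2} = o(1/n) is below the triangle threshold p ~ 1/n. Asymptotically E[X] ~ (c³/6)·n^{3(1−α)} = (7³/6)·n^{-1.5} → 0, so by Markov's inequality G has no triangles w.h.p.

E[X] ≈ 0.030; in regime p = Θ(1/n^{3/2}) E[X] tends to 0 (below the triangle threshold p ~ 1/n).


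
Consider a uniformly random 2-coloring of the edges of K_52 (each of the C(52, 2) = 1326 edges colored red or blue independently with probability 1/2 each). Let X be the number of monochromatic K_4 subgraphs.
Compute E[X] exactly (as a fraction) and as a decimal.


Let X = Σ_S X_S over the C(52, 4) = 270725 subsets S of size 4, where X_S = 1 if the K_4 on S is monochromatic.
For a fixed S, the K_4 on S has C(4, 2) = 6 edges. P[all 6 edges red] = (1/2)^6, and likewise for blue, so P[monochromatic] = 2·(1/2)^6 = 2^{1 − 6} = 1/32.
By linearity of expectation: E[X] = C(52, 4) · 2^{1 − 6} = 270725 · 1/32 = 270725/32.
Numerically: E[X] ≈ 8460.156250.

E[X] = C(52,4)·2^(1−C(4,2)) = 270725/32 ≈ 8460.156250.


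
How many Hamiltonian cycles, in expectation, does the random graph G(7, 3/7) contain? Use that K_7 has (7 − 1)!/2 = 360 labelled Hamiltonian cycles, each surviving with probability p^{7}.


K_7 has (7 − 1)!/2 = 360 labelled Hamiltonian cycles.
For each such Hamiltonian cycle H, let X_H = 1 if all 7 edges of H are present in G. Then P[X_H = 1] = p^{7} = (3/7)^{7} = 2187/823543.
By linearity: E[X] = Σ_H E[X_H] = 360 · p^{7} = 360 · 2187/823543 = 787320/823543.
Numerically: E[X] ≈ 0.956016.

E[X] = 360 · (3/7)^{7} = 787320/823543 ≈ 0.956016.


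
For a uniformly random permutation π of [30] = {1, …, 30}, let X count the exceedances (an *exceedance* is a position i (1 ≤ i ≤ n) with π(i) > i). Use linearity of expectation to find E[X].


Write X = Σ_{i=1}^{30} X_i, where X_i = 1_{π(i) > i}.
For each fixed i, π(i) is uniform over {1, …, 30} (marginal of a uniform permutation), so P[π(i) > i] = (n − i)/n. Summing: Σ_{i=1}^{30} (n − i)/n = (0 + 1 + … + 29)/30 = 30(30 − 1)/(2·30) = (30 − 1)/2.
Hence E[X] = Σ_{i=1}^{30} (30 − i)/30 = 29/2 ≈ 14.500.

E[X] = 29/2 = 14.500.


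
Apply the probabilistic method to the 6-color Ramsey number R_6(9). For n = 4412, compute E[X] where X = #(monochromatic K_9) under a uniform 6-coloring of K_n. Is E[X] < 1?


E[X] = C(4412, 9) · 6^{1 − 36} = 1731452449760113018141823620 · 6^{−35} = 1731452449760113018141823620/1719070799748422591028658176.
As a reduced fraction: E[X] = 432863112440028254535455905/429767699937105647757164544 ≈ 1.0072025.
Is E[X] < 1? NO.
Since E[X] ≥ 1, the first-moment bound is inconclusive at n = 4412; it does NOT by itself certify R_6(9) > 4412.

E[X] = 432863112440028254535455905/429767699937105647757164544 ≈ 1.0072025; E[X] ≥ 1; first-moment method inconclusive here.


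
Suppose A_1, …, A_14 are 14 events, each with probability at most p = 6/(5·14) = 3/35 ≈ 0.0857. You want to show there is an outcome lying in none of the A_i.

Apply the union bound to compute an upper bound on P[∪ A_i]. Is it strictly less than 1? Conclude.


Union bound: P[∪_{i=1}^{14} A_i] ≤ Σ_i P[A_i] ≤ 14·p = 14·(3/35) = 6/5.
Numerically: 6/5 ≈ 1.2000.
Is 6/5 < 1? NO.
Since the bound 6/5 is ≥ 1, the union bound is uninformative here; it does NOT by itself certify existence.

14·p = 6/5 ≈ 1.2000; existence NOT certified by the union bound.


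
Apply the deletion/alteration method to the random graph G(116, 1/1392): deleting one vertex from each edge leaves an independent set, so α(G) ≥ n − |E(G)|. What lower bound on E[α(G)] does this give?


E[|E(G)|] = C(116, 2)·p = 6670 · (1/1392) = 115/24.
E[α(G)] ≥ n − E[|E(G)|] = 116 − 115/24 = 2669/24.
Numerically: ≈ 111.208.
(This is only a lower bound; the true E[α(G)] may be larger.)

E[α(G)] ≥ 2669/24 ≈ 111.208.


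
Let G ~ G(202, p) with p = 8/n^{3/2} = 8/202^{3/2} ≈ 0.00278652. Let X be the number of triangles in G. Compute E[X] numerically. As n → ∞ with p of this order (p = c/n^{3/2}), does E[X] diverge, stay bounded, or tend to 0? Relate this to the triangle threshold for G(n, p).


Number of potential triangles: C(202, 3) = 1353400.
Each occurs with probability p³ ≈ (0.00278652)³ ≈ 2.16365891e-08.
By linearity: E[X] = C(202, 3)·p³ ≈ 1353400 · 2.16365891e-08 ≈ 0.029283.
Since α = 3/2 > 1, p = c/n^{3/2} = o(1/n) is below the triangle threshold p ~ 1/n. Asymptotically E[X] ~ (c³/6)·n^{3(1−α)} = (8³/6)·n^{-1.5} → 0, so by Markov's inequality G has no triangles w.h.p.

E[X] ≈ 0.029283; in regime p = Θ(1/n^{3/2}) E[X] tends to 0 (below the triangle threshold p ~ 1/n).


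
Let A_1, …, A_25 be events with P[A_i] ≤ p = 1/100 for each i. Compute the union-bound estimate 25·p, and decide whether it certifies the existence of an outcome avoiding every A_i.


Union bound: P[∪_{i=1}^{25} A_i] ≤ Σ_i P[A_i] ≤ 25·p = 25·(1/100) = 1/4.
Numerically: 1/4 ≈ 0.2500000.
Is 1/4 < 1? YES.
Since P[∪ A_i] ≤ 1/4 < 1, the complement has P[∩ A_i^c] ≥ 1 − 1/4 = 3/4 > 0, so some outcome avoids every A_i.

25·p = 1/4 ≈ 0.2500000; existence CERTIFIED by the union bound.


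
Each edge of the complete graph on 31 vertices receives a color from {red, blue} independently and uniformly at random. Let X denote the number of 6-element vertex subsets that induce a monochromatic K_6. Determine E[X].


Let X = Σ_S X_S over the C(31, 6) = 736281 subsets S of size 6, where X_S = 1 if the K_6 on S is monochromatic.
For a fixed S, the K_6 on S has C(6, 2) = 15 edges. P[all 15 edges red] = (1/2)^15, and likewise for blue, so P[monochromatic] = 2·(1/2)^15 = 2^{1 − 15} = 1/16384.
By linearity of expectation: E[X] = C(31, 6) · 2^{1 − 15} = 736281 · 1/16384 = 736281/16384.
Numerically: E[X] ≈ 44.939026.

E[X] = C(31,6)·2^(1−C(6,2)) = 736281/16384 ≈ 44.939026.


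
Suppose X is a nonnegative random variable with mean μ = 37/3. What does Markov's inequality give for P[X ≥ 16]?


μ = E[X] = 37/3, a = 16.
Markov: P[X ≥ 16] ≤ μ/a = (37/3)/16 = 37/48.
Numerically: ≈ 0.77083.
(Since a = 16 > μ = 12.33333, the bound 37/48 is < 1 and informative.)

P[X ≥ 16] ≤ 37/48 ≈ 0.77083.


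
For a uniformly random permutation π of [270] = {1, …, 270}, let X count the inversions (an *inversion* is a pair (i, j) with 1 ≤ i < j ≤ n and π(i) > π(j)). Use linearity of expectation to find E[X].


Write X = Σ X_I over the C(270, 2) = 36315 pairs i < j, with X_I the indicator of one inversion.
There are 36315 indicators.
For each fixed pair i < j, the values π(i) and π(j) are two distinct elements of {1, …, 270} in uniformly random order; by symmetry P[π(i) > π(j)] = 1/2.
By linearity: E[X] = 36315 · (1/2) = C(270, 2) · (1/2) = 36315/2 = 36315/2 ≈ 18157.50000.

E[X] = 36315/2 = 18157.50000.


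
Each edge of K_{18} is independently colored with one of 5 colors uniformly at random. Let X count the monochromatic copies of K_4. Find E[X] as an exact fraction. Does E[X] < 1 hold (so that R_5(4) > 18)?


E[X] = C(18, 4) · 5^{1 − 6} = 3060 · 5^{−5} = 3060/3125.
As a reduced fraction: E[X] = 612/625 ≈ 0.979.
Is E[X] < 1? YES.
Since E[X] < 1, there exists a 5-coloring of K_{18} with no monochromatic K_4; hence R_5(4) > 18.

E[X] = 612/625 ≈ 0.979; E[X] < 1, so R_5(4) > 18.


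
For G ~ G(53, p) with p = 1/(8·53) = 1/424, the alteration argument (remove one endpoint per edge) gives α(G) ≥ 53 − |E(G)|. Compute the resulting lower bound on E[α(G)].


E[|E(G)|] = C(53, 2)·p = 1378 · (1/424) = 13/4.
E[α(G)] ≥ n − E[|E(G)|] = 53 − 13/4 = 199/4.
Numerically: ≈ 49.750.
(This is only a lower bound; the true E[α(G)] may be larger.)

E[α(G)] ≥ 199/4 ≈ 49.750.


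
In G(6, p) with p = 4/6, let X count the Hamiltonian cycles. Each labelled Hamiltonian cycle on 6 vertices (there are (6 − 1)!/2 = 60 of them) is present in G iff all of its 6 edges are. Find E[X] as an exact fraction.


K_6 has (6 − 1)!/2 = 60 labelled Hamiltonian cycles.
For each such Hamiltonian cycle H, let X_H = 1 if all 6 edges of H are present in G. Then P[X_H = 1] = p^{6} = (2/3)^{6} = 64/729.
By linearity of expectation: E[X] = Σ_H E[X_H] = 60 · p^{6} = 60 · 64/729 = 1280/243.
Numerically: E[X] ≈ 5.26749.

E[X] = 60 · (2/3)^{6} = 1280/243 ≈ 5.26749.


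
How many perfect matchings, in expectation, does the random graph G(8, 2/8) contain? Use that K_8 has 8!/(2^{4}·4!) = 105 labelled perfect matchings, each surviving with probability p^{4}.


K_8 has 8!/(2^{4}·4!) = 105 labelled perfect matchings.
For each such perfect matching H, let X_H = 1 if all 4 edges of H are present in G. Then P[X_H = 1] = p^{4} = (1/4)^{4} = 1/256.
By linearity: E[X] = Σ_H E[X_H] = 105 · p^{4} = 105 · 1/256 = 105/256.
Numerically: E[X] ≈ 0.4102.

E[X] = 105 · (1/4)^{4} = 105/256 ≈ 0.4102.


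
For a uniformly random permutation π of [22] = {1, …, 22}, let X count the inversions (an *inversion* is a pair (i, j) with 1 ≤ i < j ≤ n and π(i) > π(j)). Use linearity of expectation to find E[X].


Write X = Σ X_I over the C(22, 2) = 231 pairs i < j, with X_I the indicator of one inversion.
There are 231 indicators.
For each fixed pair i < j, the values π(i) and π(j) are two distinct elements of {1, …, 22} in uniformly random order; by symmetry P[π(i) > π(j)] = 1/2.
By linearity: E[X] = 231 · (1/2) = C(22, 2) · (1/2) = 231/2 = 231/2 ≈ 115.50000.

E[X] = 231/2 = 115.50000.


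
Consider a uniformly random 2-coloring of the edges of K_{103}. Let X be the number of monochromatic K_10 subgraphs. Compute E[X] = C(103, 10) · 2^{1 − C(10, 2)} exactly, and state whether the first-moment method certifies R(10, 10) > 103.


E[X] = C(103, 10) · 2^{1 − 45} = 23591276125340 · 2^{−44} = 23591276125340/17592186044416.
As a reduced fraction: E[X] = 5897819031335/4398046511104 ≈ 1.341.
Is E[X] < 1? NO.
Since E[X] ≥ 1, the first-moment bound is inconclusive at n = 103; it does NOT by itself certify R(10, 10) > 103.

E[X] = 5897819031335/4398046511104 ≈ 1.341; E[X] ≥ 1; first-moment method inconclusive here.


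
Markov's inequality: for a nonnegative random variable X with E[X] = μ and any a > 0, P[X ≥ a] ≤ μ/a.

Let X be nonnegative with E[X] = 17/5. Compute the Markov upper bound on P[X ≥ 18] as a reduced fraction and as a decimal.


μ = E[X] = 17/5, a = 18.
Markov: P[X ≥ 18] ≤ μ/a = (17/5)/18 = 17/90.
Numerically: ≈ 0.1889.
(Since a = 18 > μ = 3.4000, the bound 17/90 is < 1 and informative.)

P[X ≥ 18] ≤ 17/90 ≈ 0.1889.


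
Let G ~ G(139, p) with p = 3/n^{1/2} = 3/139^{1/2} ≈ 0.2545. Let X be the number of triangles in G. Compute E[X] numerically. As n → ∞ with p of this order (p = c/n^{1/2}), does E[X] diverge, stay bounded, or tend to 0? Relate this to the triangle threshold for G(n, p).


Number of potential triangles: C(139, 3) = 437989.
Each occurs with probability p³ ≈ (0.2545)³ ≈ 1.647561e-02.
By linearity: E[X] = C(139, 3)·p³ ≈ 437989 · 1.647561e-02 ≈ 7216.1370.
Since α = 1/2 < 1, p = c/n^{1/2} ≫ 1/n is above the triangle threshold p ~ 1/n. Asymptotically E[X] ~ (c³/6)·n^{3(1−α)} = (3³/6)·n^{1.5} → ∞; triangles are abundant w.h.p.

E[X] ≈ 7216.1370; in regime p = Θ(1/n^{1/2}) E[X] diverges (above the triangle threshold p ~ 1/n).


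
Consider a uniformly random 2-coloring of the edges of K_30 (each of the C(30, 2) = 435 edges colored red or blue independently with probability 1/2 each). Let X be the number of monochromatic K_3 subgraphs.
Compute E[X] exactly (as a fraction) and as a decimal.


Let X = Σ_S X_S over the C(30, 3) = 4060 subsets S of size 3, where X_S = 1 if the K_3 on S is monochromatic.
For a fixed S, the K_3 on S has C(3, 2) = 3 edges. P[all 3 edges red] = (1/2)^3, and likewise for blue, so P[monochromatic] = 2·(1/2)^3 = 2^{1 − 3} = 1/4.
By linearity of expectation: E[X] = C(30, 3) · 2^{1 − 3} = 4060 · 1/4 = 1015.
Numerically: E[X] ≈ 1015.00000.

E[X] = C(30,3)·2^(1−C(3,2)) = 1015 ≈ 1015.00000.


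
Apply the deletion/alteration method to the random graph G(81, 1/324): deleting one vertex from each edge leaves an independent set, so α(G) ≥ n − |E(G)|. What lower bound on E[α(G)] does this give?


E[|E(G)|] = C(81, 2)·p = 3240 · (1/324) = 10.
E[α(G)] ≥ n − E[|E(G)|] = 81 − 10 = 71.
Numerically: ≈ 71.0000.
(This is only a lower bound; the true E[α(G)] may be larger.)

E[α(G)] ≥ 71 ≈ 71.0000.


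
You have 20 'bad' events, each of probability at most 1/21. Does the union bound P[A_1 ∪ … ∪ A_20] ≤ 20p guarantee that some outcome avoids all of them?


Union bound: P[∪_{i=1}^{20} A_i] ≤ Σ_i P[A_i] ≤ 20·p = 20·(1/21) = 20/21.
Numerically: 20/21 ≈ 0.952.
Is 20/21 < 1? YES.
Since P[∪ A_i] ≤ 20/21 < 1, the complement has P[∩ A_i^c] ≥ 1 − 20/21 = 1/21 > 0, so some outcome avoids every A_i.

20·p = 20/21 ≈ 0.952; existence CERTIFIED by the union bound.


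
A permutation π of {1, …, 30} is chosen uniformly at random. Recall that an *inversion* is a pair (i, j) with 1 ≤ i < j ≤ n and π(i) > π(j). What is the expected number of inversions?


Write X = Σ X_I over the C(30, 2) = 435 pairs i < j, with X_I the indicator of one inversion.
There are 435 indicators.
For each fixed pair i < j, the values π(i) and π(j) are two distinct elements of {1, …, 30} in uniformly random order; by symmetry P[π(i) > π(j)] = 1/2.
By linearity: E[X] = 435 · (1/2) = C(30, 2) · (1/2) = 435/2 = 435/2 ≈ 217.5000.

E[X] = 435/2 = 217.5000.


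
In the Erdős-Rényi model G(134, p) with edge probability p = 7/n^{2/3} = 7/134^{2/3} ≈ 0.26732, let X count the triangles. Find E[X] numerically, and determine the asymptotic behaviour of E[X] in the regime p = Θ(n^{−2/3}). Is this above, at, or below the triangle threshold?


Number of potential triangles: C(134, 3) = 392084.
Each occurs with probability p³ ≈ (0.26732)³ ≈ 1.9102250e-02.
By linearity: E[X] = C(134, 3)·p³ ≈ 392084 · 1.9102250e-02 ≈ 7489.68657.
Since α = 2/3 < 1, p = c/n^{2/3} ≫ 1/n is above the triangle threshold p ~ 1/n. Asymptotically E[X] ~ (c³/6)·n^{3(1−α)} = (7³/6)·n^{1} → ∞; triangles are abundant w.h.p.

E[X] ≈ 7489.68657; in regime p = Θ(1/n^{2/3}) E[X] diverges (above the triangle threshold p ~ 1/n).


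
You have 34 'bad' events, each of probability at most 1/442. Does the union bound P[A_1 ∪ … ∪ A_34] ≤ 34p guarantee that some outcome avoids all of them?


Union bound: P[∪_{i=1}^{34} A_i] ≤ Σ_i P[A_i] ≤ 34·p = 34·(1/442) = 1/13.
Numerically: 1/13 ≈ 0.077.
Is 1/13 < 1? YES.
Since P[∪ A_i] ≤ 1/13 < 1, the complement has P[∩ A_i^c] ≥ 1 − 1/13 = 12/13 > 0, so some outcome avoids every A_i.

34·p = 1/13 ≈ 0.077; existence CERTIFIED by the union bound.


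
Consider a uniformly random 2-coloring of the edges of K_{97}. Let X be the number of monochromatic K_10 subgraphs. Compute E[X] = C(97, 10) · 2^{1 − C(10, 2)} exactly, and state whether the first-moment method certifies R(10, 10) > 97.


E[X] = C(97, 10) · 2^{1 − 45} = 12576469727536 · 2^{−44} = 12576469727536/17592186044416.
As a reduced fraction: E[X] = 786029357971/1099511627776 ≈ 0.715.
Is E[X] < 1? YES.
Since E[X] < 1, there exists a 2-coloring of K_{97} with no monochromatic K_10; hence R(10, 10) > 97.

E[X] = 786029357971/1099511627776 ≈ 0.715; E[X] < 1, so R(10, 10) > 97.


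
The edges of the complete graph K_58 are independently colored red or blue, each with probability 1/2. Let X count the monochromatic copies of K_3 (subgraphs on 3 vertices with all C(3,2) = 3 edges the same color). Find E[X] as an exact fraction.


Let X = Σ_S X_S over the C(58, 3) = 30856 subsets S of size 3, where X_S = 1 if the K_3 on S is monochromatic.
For a fixed S, the K_3 on S has C(3, 2) = 3 edges. P[all 3 edges red] = (1/2)^3, and likewise for blue, so P[monochromatic] = 2·(1/2)^3 = 2^{1 − 3} = 1/4.
By linearity of expectation: E[X] = C(58, 3) · 2^{1 − 3} = 30856 · 1/4 = 7714.
Numerically: E[X] ≈ 7714.000.

E[X] = C(58,3)·2^(1−C(3,2)) = 7714 ≈ 7714.000.


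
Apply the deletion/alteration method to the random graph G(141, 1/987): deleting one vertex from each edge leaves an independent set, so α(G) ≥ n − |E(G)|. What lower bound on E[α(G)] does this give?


E[|E(G)|] = C(141, 2)·p = 9870 · (1/987) = 10.
E[α(G)] ≥ n − E[|E(G)|] = 141 − 10 = 131.
Numerically: ≈ 131.0000.
(This is only a lower bound; the true E[α(G)] may be larger.)

E[α(G)] ≥ 131 ≈ 131.0000.


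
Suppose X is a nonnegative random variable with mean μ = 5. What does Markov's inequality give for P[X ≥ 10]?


μ = E[X] = 5, a = 10.
Markov: P[X ≥ 10] ≤ μ/a = (5)/10 = 1/2.
Numerically: ≈ 0.500000.
(Since a = 10 > μ = 5.000000, the bound 1/2 is < 1 and informative.)

P[X ≥ 10] ≤ 1/2 ≈ 0.500000.


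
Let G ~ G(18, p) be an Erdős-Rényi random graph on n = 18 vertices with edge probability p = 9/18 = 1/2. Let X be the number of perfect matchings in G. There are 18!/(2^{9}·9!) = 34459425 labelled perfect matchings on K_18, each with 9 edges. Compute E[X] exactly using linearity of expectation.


K_18 has 18!/(2^{9}·9!) = 34459425 labelled perfect matchings.
For each such perfect matching H, let X_H = 1 if all 9 edges of H are present in G. Then P[X_H = 1] = p^{9} = (1/2)^{9} = 1/512.
By linearity of expectation: E[X] = Σ_H E[X_H] = 34459425 · p^{9} = 34459425 · 1/512 = 34459425/512.
Numerically: E[X] ≈ 6.73e+04.

E[X] = 34459425 · (1/2)^{9} = 34459425/512 ≈ 6.73e+04.


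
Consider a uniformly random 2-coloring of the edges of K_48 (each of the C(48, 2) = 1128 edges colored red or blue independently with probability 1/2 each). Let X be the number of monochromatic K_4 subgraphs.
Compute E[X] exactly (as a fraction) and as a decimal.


Let X = Σ_S X_S over the C(48, 4) = 194580 subsets S of size 4, where X_S = 1 if the K_4 on S is monochromatic.
For a fixed S, the K_4 on S has C(4, 2) = 6 edges. P[all 6 edges red] = (1/2)^6, and likewise for blue, so P[monochromatic] = 2·(1/2)^6 = 2^{1 − 6} = 1/32.
By linearity: E[X] = C(48, 4) · 2^{1 − 6} = 194580 · 1/32 = 48645/8.
Numerically: E[X] ≈ 6080.625000.

E[X] = C(48,4)·2^(1−C(4,2)) = 48645/8 ≈ 6080.625000.


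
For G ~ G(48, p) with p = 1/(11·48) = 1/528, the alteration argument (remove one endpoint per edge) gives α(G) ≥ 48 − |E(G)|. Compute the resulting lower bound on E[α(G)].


E[|E(G)|] = C(48, 2)·p = 1128 · (1/528) = 47/22.
E[α(G)] ≥ n − E[|E(G)|] = 48 − 47/22 = 1009/22.
Numerically: ≈ 45.864.
(This is only a lower bound; the true E[α(G)] may be larger.)

E[α(G)] ≥ 1009/22 ≈ 45.864.


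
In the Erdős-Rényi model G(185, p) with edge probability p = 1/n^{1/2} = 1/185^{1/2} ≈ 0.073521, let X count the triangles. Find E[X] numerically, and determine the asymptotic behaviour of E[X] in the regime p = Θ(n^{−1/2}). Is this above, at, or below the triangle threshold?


Number of potential triangles: C(185, 3) = 1038220.
Each occurs with probability p³ ≈ (0.073521)³ ≈ 3.9741331e-04.
By linearity: E[X] = C(185, 3)·p³ ≈ 1038220 · 3.9741331e-04 ≈ 412.60245.
Since α = 1/2 < 1, p = c/n^{1/2} ≫ 1/n is above the triangle threshold p ~ 1/n. Asymptotically E[X] ~ (c³/6)·n^{3(1−α)} = (1³/6)·n^{1.5} → ∞; triangles are abundant w.h.p.

E[X] ≈ 412.60245; in regime p = Θ(1/n^{1/2}) E[X] diverges (above the triangle threshold p ~ 1/n).
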